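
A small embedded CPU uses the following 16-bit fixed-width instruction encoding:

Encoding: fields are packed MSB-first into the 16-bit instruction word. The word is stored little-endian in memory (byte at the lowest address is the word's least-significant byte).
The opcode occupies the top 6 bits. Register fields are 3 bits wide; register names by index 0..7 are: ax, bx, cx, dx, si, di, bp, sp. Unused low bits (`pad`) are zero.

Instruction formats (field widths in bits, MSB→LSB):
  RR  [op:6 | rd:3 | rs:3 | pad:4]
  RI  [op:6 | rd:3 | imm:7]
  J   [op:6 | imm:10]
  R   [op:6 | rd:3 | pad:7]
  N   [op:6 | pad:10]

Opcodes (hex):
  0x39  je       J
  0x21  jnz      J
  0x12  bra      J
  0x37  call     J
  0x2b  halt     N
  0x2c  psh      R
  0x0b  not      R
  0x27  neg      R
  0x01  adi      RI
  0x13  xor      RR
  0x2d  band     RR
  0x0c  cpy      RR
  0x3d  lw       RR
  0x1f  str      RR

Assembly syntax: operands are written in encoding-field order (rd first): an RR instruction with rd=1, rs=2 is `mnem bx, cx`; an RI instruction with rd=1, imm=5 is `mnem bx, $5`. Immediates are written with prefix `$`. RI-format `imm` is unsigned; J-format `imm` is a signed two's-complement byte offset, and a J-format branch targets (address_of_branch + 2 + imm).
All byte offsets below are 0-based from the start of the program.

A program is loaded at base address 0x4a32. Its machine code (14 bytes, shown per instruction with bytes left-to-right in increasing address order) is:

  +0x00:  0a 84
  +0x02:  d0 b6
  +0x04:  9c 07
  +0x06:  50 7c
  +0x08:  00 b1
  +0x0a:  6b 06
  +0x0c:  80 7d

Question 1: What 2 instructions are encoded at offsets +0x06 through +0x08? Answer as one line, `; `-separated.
str ax, di; psh cx

+0x06: 50 7c ⇒ word 0x7c50 (little)
  opcode bits[15:10]=0x1f: str/RR
  rd@[9:7]=0x0 ⇒ ax
  rs@[6:4]=0x5 ⇒ di
+0x08: 00 b1 ⇒ word 0xb100 (little)
  opcode bits[15:10]=0x2c: psh/R
  rd@[9:7]=0x2 ⇒ cx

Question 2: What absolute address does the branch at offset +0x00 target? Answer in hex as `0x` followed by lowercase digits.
0x4a3e

@+00  little-endian(0a 84) = 0x840a
  opcode bits[15:10]=0x21: jnz/J
  imm@[9:0]=0xa ⇒ $10
  target = base 0x4a32 + off 0x00 + 2 + imm 10 = 0x4a3e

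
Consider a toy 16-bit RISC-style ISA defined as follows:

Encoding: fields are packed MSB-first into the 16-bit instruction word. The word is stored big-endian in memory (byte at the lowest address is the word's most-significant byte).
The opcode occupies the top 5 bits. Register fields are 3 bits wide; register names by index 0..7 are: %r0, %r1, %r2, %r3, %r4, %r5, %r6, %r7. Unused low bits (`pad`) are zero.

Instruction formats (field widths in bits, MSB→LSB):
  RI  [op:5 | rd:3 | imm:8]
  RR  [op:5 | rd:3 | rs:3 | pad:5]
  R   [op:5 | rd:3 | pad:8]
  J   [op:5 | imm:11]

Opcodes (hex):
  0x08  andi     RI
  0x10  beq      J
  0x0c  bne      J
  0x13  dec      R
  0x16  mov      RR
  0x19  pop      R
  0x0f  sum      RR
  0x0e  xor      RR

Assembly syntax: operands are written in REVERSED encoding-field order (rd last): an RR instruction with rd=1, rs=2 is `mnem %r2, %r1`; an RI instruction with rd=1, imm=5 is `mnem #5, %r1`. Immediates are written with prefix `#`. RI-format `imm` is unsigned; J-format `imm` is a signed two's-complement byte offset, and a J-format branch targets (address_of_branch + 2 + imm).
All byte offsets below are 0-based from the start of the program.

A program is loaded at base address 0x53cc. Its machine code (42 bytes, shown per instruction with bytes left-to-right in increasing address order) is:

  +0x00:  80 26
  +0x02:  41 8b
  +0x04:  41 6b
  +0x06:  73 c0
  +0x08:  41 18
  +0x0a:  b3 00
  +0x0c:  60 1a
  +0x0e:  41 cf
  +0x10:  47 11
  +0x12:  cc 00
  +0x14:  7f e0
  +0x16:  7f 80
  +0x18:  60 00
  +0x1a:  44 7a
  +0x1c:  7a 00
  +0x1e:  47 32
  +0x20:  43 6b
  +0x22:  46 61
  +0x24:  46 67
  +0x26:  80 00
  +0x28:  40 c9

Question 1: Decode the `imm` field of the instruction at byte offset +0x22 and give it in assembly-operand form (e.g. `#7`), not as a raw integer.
off 0x22: read 46 61 as big → 0x4661
  top 5b → 0x8 → andi [RI]
  rd@[10:8]=0x6 ⇒ %r6
  imm@[7:0]=0x61 ⇒ #97

#97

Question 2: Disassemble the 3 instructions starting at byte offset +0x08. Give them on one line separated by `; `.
andi #24, %r1; mov %r0, %r3; bne #26

off 0x08: read 41 18 as big → 0x4118
  op=0x4118>>11=0x8 ⇒ andi (RI)
  rd: (w>>8)&0x7=0x1 → %r1
  imm: (w>>0)&0xff=0x18 → #24
off 0x0a: read b3 00 as big → 0xb300
  op=0xb300>>11=0x16 ⇒ mov (RR)
  rd: (w>>8)&0x7=0x3 → %r3
  rs: (w>>5)&0x7=0x0 → %r0
off 0x0c: read 60 1a as big → 0x601a
  op=0x601a>>11=0xc ⇒ bne (J)
  imm: (w>>0)&0x7ff=0x1a → #26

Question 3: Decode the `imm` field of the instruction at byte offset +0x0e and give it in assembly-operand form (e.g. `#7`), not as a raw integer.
off 0x0e: read 41 cf as big → 0x41cf
  top 5b → 0x8 → andi [RI]
  [10:8] rd=1 = %r1
  [7:0] imm=207 = #207

#207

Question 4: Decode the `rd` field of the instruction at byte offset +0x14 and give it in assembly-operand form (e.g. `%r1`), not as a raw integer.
+0x14: 7f e0 ⇒ word 0x7fe0 (big)
  opcode bits[15:11]=0xf: sum/RR
  rd: (w>>8)&0x7=0x7 → %r7
  rs: (w>>5)&0x7=0x7 → %r7

%r7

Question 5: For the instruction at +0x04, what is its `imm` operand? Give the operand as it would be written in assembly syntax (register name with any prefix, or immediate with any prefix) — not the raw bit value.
#107

+0x04: 41 6b ⇒ word 0x416b (big)
  top 5b → 0x8 → andi [RI]
  rd@[10:8]=0x1 ⇒ %r1
  imm@[7:0]=0x6b ⇒ #107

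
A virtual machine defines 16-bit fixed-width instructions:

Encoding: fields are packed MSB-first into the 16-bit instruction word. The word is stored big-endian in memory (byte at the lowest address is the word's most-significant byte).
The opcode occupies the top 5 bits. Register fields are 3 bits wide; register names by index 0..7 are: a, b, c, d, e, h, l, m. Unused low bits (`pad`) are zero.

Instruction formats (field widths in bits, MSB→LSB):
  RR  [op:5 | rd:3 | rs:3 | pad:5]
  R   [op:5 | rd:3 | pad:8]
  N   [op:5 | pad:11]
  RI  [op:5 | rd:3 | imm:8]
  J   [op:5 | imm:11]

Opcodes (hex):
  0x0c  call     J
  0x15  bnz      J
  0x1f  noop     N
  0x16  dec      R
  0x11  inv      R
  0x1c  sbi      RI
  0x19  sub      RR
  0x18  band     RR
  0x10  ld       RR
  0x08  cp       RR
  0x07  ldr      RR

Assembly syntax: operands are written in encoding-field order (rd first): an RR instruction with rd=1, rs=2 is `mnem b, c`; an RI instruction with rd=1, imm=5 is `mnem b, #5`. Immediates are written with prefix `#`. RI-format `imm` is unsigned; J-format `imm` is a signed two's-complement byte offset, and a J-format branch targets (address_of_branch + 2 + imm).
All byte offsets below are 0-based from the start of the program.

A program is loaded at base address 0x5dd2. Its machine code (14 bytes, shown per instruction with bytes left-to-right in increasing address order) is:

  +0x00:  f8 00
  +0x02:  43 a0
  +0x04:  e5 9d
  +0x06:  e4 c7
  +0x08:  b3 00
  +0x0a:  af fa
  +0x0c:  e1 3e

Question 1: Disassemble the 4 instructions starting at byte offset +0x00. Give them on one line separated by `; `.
[00] f8 00 → 0xf800
  top 5b → 0x1f → noop [N]
[02] 43 a0 → 0x43a0
  top 5b → 0x8 → cp [RR]
  rd@[10:8]=0x3 ⇒ d
  rs@[7:5]=0x5 ⇒ h
[04] e5 9d → 0xe59d
  top 5b → 0x1c → sbi [RI]
  rd@[10:8]=0x5 ⇒ h
  imm@[7:0]=0x9d ⇒ #157
[06] e4 c7 → 0xe4c7
  top 5b → 0x1c → sbi [RI]
  rd@[10:8]=0x4 ⇒ e
  imm@[7:0]=0xc7 ⇒ #199

noop; cp d, h; sbi h, #157; sbi e, #199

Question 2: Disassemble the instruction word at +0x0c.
off 0x0c: read e1 3e as big → 0xe13e
  op=0xe13e>>11=0x1c ⇒ sbi (RI)
  rd: (w>>8)&0x7=0x1 → b
  imm: (w>>0)&0xff=0x3e → #62

sbi b, #62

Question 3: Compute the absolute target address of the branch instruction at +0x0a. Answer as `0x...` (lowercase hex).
0x5dd8

[0a] af fa → 0xaffa
  op=0xaffa>>11=0x15 ⇒ bnz (J)
  imm: (w>>0)&0x7ff=0x7fa (s11→-6) → #-6
  target = base 0x5dd2 + off 0x0a + 2 + imm -6 = 0x5dd8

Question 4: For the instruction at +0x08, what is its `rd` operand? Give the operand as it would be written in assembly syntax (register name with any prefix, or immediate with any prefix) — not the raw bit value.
d

@+08  big-endian(b3 00) = 0xb300
  top 5b → 0x16 → dec [R]
  [10:8] rd=3 = d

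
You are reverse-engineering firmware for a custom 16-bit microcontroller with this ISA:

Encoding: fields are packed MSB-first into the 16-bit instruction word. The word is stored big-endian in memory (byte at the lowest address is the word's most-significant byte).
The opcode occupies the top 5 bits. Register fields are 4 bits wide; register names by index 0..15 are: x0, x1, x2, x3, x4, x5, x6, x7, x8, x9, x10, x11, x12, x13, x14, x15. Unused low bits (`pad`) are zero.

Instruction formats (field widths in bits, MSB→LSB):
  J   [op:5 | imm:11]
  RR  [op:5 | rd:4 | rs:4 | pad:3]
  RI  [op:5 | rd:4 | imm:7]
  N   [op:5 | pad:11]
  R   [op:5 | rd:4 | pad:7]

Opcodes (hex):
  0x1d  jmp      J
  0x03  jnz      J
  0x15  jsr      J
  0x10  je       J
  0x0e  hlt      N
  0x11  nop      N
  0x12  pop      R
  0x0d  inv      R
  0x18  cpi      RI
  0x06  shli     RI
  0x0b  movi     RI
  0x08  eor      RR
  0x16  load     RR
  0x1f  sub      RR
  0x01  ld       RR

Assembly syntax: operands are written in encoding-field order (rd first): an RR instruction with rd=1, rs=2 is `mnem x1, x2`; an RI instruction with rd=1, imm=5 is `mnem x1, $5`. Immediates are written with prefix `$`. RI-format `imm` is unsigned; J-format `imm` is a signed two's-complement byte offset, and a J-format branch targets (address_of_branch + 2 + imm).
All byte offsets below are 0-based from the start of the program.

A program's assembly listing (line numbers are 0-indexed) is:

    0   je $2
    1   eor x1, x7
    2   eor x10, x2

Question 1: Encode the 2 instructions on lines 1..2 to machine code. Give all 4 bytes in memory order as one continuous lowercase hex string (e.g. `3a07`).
1. eor fields op=0x8:5|rd=1:4|rs=7:4|pad=0:3 → word 40b8h → 40 b8
2. eor fields op=0x8:5|rd=10:4|rs=2:4|pad=0:3 → word 4510h → 45 10

40b84510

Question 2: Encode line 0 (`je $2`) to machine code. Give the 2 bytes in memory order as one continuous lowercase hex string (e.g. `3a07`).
line 0 (je): pack op=0x10:5|imm=2:11 = 0x8002; big→ 80 02

8002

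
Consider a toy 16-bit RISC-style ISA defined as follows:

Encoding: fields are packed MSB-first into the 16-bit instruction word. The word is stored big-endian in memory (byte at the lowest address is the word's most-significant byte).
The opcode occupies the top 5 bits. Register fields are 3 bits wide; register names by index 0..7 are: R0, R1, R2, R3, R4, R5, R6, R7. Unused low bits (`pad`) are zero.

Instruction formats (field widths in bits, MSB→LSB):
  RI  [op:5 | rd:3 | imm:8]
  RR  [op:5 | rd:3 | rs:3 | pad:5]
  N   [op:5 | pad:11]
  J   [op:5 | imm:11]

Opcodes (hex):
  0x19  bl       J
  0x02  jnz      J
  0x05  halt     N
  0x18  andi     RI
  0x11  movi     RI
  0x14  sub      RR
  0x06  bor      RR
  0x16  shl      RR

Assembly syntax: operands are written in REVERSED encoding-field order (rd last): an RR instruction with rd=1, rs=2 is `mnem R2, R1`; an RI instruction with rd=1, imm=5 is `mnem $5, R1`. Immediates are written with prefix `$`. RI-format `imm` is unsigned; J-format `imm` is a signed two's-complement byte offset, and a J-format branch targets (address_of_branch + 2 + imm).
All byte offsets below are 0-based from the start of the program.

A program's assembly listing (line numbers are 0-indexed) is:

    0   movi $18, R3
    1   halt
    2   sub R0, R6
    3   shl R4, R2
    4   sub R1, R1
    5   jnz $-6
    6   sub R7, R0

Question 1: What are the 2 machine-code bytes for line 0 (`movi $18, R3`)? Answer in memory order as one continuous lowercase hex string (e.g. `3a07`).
line 0 (movi): pack op=0x11:5|rd=3:3|imm=18:8 = 0x8b12; big→ 8b 12

8b12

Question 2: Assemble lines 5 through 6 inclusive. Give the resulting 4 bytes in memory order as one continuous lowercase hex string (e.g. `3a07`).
L5: jnz op=0x2:5|imm=-6:11 ⇒ 0x17fa ⇒ big 17 fa
L6: sub op=0x14:5|rd=0:3|rs=7:3|pad=0:5 ⇒ 0xa0e0 ⇒ big a0 e0

17faa0e0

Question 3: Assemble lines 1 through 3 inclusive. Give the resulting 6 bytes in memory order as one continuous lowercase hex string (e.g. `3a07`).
2800a600b280

L1: halt op=0x5:5|pad=0:11 ⇒ 0x2800 ⇒ big 28 00
L2: sub op=0x14:5|rd=6:3|rs=0:3|pad=0:5 ⇒ 0xa600 ⇒ big a6 00
L3: shl op=0x16:5|rd=2:3|rs=4:3|pad=0:5 ⇒ 0xb280 ⇒ big b2 80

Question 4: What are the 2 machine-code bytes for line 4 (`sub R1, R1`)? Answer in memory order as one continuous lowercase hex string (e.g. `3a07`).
L4: sub op=0x14:5|rd=1:3|rs=1:3|pad=0:5 ⇒ 0xa120 ⇒ big a1 20

a120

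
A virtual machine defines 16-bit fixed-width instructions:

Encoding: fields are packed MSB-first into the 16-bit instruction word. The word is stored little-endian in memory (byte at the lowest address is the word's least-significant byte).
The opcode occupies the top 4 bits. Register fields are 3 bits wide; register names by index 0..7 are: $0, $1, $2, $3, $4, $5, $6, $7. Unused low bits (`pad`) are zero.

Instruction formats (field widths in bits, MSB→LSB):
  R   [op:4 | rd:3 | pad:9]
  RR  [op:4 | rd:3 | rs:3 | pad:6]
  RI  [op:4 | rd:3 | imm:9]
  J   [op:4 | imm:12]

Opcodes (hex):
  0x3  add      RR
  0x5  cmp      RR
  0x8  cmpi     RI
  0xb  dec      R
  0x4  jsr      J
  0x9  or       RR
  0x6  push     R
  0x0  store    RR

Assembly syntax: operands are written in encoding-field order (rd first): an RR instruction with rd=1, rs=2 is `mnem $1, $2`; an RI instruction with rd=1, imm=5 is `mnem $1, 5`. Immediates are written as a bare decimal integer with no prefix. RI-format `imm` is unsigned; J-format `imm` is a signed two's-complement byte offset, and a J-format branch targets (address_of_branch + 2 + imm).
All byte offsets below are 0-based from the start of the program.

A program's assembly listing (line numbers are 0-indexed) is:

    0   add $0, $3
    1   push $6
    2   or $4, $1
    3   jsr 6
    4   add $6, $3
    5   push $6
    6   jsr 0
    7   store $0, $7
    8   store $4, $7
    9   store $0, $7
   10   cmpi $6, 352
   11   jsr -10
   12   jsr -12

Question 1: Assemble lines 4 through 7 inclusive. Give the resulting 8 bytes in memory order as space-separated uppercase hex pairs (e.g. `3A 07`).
C0 3C 00 6C 00 40 C0 01

L4: add op=0x3:4|rd=6:3|rs=3:3|pad=0:6 ⇒ 0x3cc0 ⇒ little c0 3c
L5: push op=0x6:4|rd=6:3|pad=0:9 ⇒ 0x6c00 ⇒ little 00 6c
L6: jsr op=0x4:4|imm=0:12 ⇒ 0x4000 ⇒ little 00 40
L7: store op=0x0:4|rd=0:3|rs=7:3|pad=0:6 ⇒ 0x01c0 ⇒ little c0 01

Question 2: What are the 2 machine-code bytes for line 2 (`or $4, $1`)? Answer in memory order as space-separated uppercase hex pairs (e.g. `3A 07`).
40 98

2. or fields op=0x9:4|rd=4:3|rs=1:3|pad=0:6 → word 9840h → 40 98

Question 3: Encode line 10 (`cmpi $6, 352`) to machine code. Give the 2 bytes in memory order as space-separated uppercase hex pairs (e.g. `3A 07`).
10. cmpi fields op=0x8:4|rd=6:3|imm=352:9 → word 8d60h → 60 8d

60 8D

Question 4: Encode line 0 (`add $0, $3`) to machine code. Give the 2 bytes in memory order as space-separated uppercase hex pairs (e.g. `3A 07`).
0. add fields op=0x3:4|rd=0:3|rs=3:3|pad=0:6 → word 30c0h → c0 30

C0 30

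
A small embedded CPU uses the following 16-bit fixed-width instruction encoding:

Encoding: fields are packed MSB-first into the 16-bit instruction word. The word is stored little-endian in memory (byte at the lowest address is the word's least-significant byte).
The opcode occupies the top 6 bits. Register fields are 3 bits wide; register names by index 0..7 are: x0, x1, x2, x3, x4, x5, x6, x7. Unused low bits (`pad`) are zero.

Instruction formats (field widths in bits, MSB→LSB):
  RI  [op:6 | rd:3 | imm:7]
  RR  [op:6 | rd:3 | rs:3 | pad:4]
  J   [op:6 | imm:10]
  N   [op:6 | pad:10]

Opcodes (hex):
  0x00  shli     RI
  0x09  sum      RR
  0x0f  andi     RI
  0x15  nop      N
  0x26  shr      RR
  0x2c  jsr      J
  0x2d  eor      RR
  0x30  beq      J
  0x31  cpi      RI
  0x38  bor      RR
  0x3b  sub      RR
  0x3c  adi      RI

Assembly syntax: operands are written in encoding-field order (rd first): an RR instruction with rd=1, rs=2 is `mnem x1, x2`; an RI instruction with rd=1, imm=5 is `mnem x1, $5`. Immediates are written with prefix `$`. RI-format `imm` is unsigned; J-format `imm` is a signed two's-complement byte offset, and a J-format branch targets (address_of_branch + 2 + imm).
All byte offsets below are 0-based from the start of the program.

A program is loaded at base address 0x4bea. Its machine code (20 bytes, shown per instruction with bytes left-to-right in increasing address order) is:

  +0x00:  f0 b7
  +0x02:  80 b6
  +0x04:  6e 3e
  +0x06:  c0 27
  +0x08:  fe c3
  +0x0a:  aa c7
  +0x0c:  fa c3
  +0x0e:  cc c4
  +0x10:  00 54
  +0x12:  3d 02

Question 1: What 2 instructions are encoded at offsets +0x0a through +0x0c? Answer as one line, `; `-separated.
cpi x7, $42; beq $-6

[0a] aa c7 → 0xc7aa
  top 6b → 0x31 → cpi [RI]
  [9:7] rd=7 = x7
  [6:0] imm=42 = $42
[0c] fa c3 → 0xc3fa
  top 6b → 0x30 → beq [J]
  [9:0] imm=1018 (s10→-6) = $-6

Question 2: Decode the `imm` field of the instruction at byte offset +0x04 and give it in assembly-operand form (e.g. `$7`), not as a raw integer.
[04] 6e 3e → 0x3e6e
  top 6b → 0xf → andi [RI]
  rd: (w>>7)&0x7=0x4 → x4
  imm: (w>>0)&0x7f=0x6e → $110

$110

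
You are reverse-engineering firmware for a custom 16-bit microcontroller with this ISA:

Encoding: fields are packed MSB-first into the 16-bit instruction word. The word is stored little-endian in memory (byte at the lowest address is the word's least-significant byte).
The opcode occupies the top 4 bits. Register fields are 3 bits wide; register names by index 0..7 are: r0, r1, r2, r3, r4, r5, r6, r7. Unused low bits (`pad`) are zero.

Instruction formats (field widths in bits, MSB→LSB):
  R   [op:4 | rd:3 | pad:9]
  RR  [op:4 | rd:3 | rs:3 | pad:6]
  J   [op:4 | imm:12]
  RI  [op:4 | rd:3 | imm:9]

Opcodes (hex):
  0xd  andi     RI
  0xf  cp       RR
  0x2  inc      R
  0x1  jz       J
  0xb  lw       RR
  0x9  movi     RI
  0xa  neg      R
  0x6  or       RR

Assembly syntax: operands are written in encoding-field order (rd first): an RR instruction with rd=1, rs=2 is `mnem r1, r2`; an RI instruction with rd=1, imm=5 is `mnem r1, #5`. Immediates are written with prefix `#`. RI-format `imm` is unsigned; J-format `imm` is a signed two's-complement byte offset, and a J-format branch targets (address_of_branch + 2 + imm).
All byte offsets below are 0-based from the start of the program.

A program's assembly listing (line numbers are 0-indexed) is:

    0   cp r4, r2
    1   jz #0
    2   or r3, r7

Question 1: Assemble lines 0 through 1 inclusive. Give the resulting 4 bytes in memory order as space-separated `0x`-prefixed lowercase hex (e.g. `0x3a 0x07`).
line 0 (cp): pack op=0xf:4|rd=4:3|rs=2:3|pad=0:6 = 0xf880; little→ 80 f8
line 1 (jz): pack op=0x1:4|imm=0:12 = 0x1000; little→ 00 10

0x80 0xf8 0x00 0x10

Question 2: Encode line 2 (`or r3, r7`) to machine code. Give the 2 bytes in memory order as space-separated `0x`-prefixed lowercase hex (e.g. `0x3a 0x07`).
2. or fields op=0x6:4|rd=3:3|rs=7:3|pad=0:6 → word 67c0h → c0 67

0xc0 0x67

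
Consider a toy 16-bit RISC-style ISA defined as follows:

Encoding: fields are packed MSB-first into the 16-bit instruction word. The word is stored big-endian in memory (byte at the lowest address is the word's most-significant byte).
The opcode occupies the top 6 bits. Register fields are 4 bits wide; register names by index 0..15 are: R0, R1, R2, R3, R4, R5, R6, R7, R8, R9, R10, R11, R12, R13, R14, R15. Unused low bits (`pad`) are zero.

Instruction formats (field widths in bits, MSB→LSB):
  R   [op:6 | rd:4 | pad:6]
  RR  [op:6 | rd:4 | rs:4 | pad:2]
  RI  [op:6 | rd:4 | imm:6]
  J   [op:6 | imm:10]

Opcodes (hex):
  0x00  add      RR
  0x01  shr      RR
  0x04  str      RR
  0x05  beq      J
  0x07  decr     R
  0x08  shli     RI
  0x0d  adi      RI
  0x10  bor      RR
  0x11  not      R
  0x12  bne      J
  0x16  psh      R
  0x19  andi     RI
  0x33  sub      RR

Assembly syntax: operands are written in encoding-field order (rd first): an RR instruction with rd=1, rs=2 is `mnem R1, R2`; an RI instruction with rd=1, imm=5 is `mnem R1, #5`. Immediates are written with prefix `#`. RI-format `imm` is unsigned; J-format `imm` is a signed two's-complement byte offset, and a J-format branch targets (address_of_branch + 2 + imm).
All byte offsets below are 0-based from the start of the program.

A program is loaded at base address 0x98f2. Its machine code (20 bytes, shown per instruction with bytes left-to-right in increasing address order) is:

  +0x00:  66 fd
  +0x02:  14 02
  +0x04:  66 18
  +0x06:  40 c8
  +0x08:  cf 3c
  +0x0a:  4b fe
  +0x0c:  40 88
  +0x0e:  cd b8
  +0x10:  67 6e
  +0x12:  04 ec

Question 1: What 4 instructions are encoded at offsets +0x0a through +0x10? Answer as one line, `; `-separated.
bne #-2; bor R2, R2; sub R6, R14; andi R13, #46

off 0x0a: read 4b fe as big → 0x4bfe
  top 6b → 0x12 → bne [J]
  [9:0] imm=1022 (s10→-2) = #-2
off 0x0c: read 40 88 as big → 0x4088
  top 6b → 0x10 → bor [RR]
  [9:6] rd=2 = R2
  [5:2] rs=2 = R2
off 0x0e: read cd b8 as big → 0xcdb8
  top 6b → 0x33 → sub [RR]
  [9:6] rd=6 = R6
  [5:2] rs=14 = R14
off 0x10: read 67 6e as big → 0x676e
  top 6b → 0x19 → andi [RI]
  [9:6] rd=13 = R13
  [5:0] imm=46 = #46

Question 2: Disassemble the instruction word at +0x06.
bor R3, R2

off 0x06: read 40 c8 as big → 0x40c8
  top 6b → 0x10 → bor [RR]
  rd: (w>>6)&0xf=0x3 → R3
  rs: (w>>2)&0xf=0x2 → R2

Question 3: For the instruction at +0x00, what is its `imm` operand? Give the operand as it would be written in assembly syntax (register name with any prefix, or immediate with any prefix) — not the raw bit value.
#61

[00] 66 fd → 0x66fd
  opcode bits[15:10]=0x19: andi/RI
  rd@[9:6]=0xb ⇒ R11
  imm@[5:0]=0x3d ⇒ #61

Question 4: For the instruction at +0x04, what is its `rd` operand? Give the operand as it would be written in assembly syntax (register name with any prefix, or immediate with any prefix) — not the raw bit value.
R8

+0x04: 66 18 ⇒ word 0x6618 (big)
  opcode bits[15:10]=0x19: andi/RI
  [9:6] rd=8 = R8
  [5:0] imm=24 = #24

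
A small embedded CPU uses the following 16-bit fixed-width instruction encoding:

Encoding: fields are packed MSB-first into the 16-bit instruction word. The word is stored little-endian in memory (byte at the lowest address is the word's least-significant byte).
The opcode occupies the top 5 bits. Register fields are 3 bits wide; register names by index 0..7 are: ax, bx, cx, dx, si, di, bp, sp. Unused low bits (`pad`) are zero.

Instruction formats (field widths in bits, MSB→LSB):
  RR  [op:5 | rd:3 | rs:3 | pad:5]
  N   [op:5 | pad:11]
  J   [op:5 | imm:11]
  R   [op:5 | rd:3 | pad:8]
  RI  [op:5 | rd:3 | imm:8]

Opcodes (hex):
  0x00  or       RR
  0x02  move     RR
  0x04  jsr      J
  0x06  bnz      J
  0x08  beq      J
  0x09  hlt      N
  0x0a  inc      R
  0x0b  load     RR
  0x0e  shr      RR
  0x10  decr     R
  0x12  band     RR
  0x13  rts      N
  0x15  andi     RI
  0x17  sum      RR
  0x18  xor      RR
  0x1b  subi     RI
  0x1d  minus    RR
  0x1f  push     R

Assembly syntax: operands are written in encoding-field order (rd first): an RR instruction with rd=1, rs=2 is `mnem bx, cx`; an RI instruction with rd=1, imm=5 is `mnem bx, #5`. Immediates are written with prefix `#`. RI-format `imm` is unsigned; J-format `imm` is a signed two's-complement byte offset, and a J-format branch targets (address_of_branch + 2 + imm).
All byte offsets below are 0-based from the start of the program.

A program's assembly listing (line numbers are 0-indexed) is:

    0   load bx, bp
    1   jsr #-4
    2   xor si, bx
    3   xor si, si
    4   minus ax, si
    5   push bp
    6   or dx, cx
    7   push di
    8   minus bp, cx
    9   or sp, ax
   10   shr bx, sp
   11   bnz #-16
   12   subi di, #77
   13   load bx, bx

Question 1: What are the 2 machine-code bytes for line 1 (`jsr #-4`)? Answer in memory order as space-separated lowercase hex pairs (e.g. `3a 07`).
1. jsr fields op=0x4:5|imm=-4:11 → word 27fch → fc 27

fc 27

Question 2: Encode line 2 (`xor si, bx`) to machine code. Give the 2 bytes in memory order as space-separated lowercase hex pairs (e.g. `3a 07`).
20 c4

2. xor fields op=0x18:5|rd=4:3|rs=1:3|pad=0:5 → word c420h → 20 c4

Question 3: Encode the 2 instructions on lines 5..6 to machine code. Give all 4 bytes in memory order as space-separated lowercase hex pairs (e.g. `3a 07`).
5. push fields op=0x1f:5|rd=6:3|pad=0:8 → word fe00h → 00 fe
6. or fields op=0x0:5|rd=3:3|rs=2:3|pad=0:5 → word 0340h → 40 03

00 fe 40 03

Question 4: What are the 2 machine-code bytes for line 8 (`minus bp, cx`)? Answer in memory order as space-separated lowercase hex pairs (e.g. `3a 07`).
line 8 (minus): pack op=0x1d:5|rd=6:3|rs=2:3|pad=0:5 = 0xee40; little→ 40 ee

40 ee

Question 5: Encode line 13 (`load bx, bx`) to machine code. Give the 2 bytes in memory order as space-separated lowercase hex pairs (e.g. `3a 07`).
20 59

line 13 (load): pack op=0xb:5|rd=1:3|rs=1:3|pad=0:5 = 0x5920; little→ 20 59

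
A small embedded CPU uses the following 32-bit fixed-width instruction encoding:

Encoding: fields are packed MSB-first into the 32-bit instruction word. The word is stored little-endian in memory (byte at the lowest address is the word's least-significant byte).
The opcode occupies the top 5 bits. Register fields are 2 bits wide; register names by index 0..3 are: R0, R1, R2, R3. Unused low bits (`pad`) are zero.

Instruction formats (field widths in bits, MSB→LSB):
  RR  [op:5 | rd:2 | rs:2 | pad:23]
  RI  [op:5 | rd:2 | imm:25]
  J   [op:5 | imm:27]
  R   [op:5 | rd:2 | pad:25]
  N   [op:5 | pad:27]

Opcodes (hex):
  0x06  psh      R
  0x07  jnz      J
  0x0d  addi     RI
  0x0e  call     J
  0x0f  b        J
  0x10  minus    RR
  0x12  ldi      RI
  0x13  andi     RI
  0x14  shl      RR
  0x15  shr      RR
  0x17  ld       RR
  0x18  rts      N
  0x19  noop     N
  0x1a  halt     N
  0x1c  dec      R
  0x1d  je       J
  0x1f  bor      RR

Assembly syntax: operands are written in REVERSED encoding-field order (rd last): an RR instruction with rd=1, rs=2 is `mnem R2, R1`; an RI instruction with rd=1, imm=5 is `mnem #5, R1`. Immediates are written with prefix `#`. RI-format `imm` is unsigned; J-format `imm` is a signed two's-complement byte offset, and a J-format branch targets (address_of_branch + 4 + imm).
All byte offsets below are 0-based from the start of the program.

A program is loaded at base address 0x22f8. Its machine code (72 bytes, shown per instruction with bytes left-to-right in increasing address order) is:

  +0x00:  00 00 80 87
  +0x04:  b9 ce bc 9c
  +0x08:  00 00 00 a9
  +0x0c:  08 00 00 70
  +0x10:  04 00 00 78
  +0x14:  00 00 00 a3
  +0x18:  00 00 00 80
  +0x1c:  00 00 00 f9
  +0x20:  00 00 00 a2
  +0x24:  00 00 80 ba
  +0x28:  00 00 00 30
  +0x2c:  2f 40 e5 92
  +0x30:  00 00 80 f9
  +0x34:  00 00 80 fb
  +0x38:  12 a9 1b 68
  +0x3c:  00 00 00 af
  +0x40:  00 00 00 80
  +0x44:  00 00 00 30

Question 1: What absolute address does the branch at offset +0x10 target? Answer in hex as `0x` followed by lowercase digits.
0x2310

+0x10: 04 00 00 78 ⇒ word 0x78000004 (little)
  op=0x78000004>>27=0xf ⇒ b (J)
  [26:0] imm=4 = #4
  target = base 0x22f8 + off 0x10 + 4 + imm 4 = 0x2310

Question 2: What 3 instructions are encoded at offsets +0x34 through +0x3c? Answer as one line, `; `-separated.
@+34  little-endian(00 00 80 fb) = 0xfb800000
  op=0xfb800000>>27=0x1f ⇒ bor (RR)
  [26:25] rd=1 = R1
  [24:23] rs=3 = R3
@+38  little-endian(12 a9 1b 68) = 0x681ba912
  op=0x681ba912>>27=0xd ⇒ addi (RI)
  [26:25] rd=0 = R0
  [24:0] imm=1812754 = #1812754
@+3c  little-endian(00 00 00 af) = 0xaf000000
  op=0xaf000000>>27=0x15 ⇒ shr (RR)
  [26:25] rd=3 = R3
  [24:23] rs=2 = R2

bor R3, R1; addi #1812754, R0; shr R2, R3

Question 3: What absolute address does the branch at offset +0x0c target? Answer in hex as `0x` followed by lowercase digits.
[0c] 08 00 00 70 → 0x70000008
  opcode bits[31:27]=0xe: call/J
  imm@[26:0]=0x8 ⇒ #8
  target = base 0x22f8 + off 0x0c + 4 + imm 8 = 0x2310

0x2310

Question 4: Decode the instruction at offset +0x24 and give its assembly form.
ld R1, R1

@+24  little-endian(00 00 80 ba) = 0xba800000
  top 5b → 0x17 → ld [RR]
  [26:25] rd=1 = R1
  [24:23] rs=1 = R1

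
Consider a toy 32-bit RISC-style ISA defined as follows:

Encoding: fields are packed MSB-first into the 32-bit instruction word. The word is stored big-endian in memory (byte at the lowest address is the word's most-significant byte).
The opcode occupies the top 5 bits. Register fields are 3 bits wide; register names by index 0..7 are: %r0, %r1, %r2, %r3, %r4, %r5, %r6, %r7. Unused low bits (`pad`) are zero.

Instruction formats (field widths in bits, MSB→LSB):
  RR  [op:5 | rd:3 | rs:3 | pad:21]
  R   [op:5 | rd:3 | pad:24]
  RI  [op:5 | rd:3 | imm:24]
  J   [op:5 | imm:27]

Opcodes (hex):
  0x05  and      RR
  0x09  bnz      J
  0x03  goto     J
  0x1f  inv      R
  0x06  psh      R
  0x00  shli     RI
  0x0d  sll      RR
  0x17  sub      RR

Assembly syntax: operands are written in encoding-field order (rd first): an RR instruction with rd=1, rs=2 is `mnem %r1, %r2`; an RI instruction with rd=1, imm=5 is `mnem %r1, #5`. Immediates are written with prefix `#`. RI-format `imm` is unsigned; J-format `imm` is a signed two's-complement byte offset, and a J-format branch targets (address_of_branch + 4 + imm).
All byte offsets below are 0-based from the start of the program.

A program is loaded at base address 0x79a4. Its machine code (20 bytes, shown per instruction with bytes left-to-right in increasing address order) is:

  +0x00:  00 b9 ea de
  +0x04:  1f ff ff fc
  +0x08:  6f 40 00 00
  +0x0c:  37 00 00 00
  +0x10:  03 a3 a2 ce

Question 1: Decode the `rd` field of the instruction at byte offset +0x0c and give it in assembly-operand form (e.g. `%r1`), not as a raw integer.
%r7

@+0c  big-endian(37 00 00 00) = 0x37000000
  top 5b → 0x6 → psh [R]
  [26:24] rd=7 = %r7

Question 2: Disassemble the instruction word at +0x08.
sll %r7, %r2

[08] 6f 40 00 00 → 0x6f400000
  opcode bits[31:27]=0xd: sll/RR
  [26:24] rd=7 = %r7
  [23:21] rs=2 = %r2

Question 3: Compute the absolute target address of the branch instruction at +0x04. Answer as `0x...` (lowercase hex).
+0x04: 1f ff ff fc ⇒ word 0x1ffffffc (big)
  opcode bits[31:27]=0x3: goto/J
  imm@[26:0]=0x7fffffc (s27→-4) ⇒ #-4
  target = base 0x79a4 + off 0x04 + 4 + imm -4 = 0x79a8

0x79a8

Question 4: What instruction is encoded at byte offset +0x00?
off 0x00: read 00 b9 ea de as big → 0x00b9eade
  top 5b → 0x0 → shli [RI]
  rd@[26:24]=0x0 ⇒ %r0
  imm@[23:0]=0xb9eade ⇒ #12184286

shli %r0, #12184286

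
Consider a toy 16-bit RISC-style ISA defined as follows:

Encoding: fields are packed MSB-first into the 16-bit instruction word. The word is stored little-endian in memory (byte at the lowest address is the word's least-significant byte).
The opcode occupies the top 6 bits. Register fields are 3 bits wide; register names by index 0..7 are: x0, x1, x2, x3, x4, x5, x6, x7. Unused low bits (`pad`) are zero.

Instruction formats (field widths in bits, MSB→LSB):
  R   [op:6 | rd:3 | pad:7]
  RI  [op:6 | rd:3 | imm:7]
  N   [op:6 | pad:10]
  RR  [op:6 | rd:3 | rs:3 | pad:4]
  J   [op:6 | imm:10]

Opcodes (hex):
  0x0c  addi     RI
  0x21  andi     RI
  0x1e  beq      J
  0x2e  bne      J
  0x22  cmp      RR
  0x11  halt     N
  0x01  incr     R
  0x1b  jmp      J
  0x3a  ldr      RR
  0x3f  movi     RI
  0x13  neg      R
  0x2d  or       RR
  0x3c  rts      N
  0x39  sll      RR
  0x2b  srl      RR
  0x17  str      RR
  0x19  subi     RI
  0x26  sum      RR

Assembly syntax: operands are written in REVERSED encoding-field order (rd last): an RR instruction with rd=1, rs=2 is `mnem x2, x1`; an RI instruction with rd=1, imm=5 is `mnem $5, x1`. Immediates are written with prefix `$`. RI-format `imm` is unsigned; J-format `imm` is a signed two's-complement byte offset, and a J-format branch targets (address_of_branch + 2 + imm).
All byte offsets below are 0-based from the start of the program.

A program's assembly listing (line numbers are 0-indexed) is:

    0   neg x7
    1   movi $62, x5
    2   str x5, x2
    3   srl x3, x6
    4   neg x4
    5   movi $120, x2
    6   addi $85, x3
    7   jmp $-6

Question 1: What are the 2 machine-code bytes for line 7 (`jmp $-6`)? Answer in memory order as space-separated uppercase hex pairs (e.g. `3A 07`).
FA 6F

line 7 (jmp): pack op=0x1b:6|imm=-6:10 = 0x6ffa; little→ fa 6f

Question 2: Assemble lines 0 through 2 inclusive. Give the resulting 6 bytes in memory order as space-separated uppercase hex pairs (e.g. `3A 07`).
L0: neg op=0x13:6|rd=7:3|pad=0:7 ⇒ 0x4f80 ⇒ little 80 4f
L1: movi op=0x3f:6|rd=5:3|imm=62:7 ⇒ 0xfebe ⇒ little be fe
L2: str op=0x17:6|rd=2:3|rs=5:3|pad=0:4 ⇒ 0x5d50 ⇒ little 50 5d

80 4F BE FE 50 5D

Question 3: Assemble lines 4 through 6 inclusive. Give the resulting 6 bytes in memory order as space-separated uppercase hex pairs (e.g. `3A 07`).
line 4 (neg): pack op=0x13:6|rd=4:3|pad=0:7 = 0x4e00; little→ 00 4e
line 5 (movi): pack op=0x3f:6|rd=2:3|imm=120:7 = 0xfd78; little→ 78 fd
line 6 (addi): pack op=0xc:6|rd=3:3|imm=85:7 = 0x31d5; little→ d5 31

00 4E 78 FD D5 31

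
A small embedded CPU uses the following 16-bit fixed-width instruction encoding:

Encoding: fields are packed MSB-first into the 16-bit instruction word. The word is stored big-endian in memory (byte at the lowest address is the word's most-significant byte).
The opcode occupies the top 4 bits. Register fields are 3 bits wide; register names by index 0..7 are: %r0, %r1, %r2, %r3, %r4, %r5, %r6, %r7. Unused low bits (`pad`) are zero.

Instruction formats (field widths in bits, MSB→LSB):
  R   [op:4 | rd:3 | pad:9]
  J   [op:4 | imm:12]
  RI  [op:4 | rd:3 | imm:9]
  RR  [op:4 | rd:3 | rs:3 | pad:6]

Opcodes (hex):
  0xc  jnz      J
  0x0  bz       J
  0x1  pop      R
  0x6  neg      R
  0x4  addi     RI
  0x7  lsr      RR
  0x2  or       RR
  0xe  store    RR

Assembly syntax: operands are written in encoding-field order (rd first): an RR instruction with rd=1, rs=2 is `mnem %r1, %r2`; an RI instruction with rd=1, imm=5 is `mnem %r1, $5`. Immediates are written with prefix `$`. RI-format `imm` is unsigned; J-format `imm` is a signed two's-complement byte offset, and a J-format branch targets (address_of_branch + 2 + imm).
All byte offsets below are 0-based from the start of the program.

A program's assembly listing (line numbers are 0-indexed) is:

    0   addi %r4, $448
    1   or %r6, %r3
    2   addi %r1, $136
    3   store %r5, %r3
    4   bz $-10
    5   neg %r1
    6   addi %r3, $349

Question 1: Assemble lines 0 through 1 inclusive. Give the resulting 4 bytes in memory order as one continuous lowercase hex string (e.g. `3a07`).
49c02cc0

L0: addi op=0x4:4|rd=4:3|imm=448:9 ⇒ 0x49c0 ⇒ big 49 c0
L1: or op=0x2:4|rd=6:3|rs=3:3|pad=0:6 ⇒ 0x2cc0 ⇒ big 2c c0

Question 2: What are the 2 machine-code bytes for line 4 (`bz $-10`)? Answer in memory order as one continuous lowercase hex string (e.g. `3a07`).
0ff6

4. bz fields op=0x0:4|imm=-10:12 → word 0ff6h → 0f f6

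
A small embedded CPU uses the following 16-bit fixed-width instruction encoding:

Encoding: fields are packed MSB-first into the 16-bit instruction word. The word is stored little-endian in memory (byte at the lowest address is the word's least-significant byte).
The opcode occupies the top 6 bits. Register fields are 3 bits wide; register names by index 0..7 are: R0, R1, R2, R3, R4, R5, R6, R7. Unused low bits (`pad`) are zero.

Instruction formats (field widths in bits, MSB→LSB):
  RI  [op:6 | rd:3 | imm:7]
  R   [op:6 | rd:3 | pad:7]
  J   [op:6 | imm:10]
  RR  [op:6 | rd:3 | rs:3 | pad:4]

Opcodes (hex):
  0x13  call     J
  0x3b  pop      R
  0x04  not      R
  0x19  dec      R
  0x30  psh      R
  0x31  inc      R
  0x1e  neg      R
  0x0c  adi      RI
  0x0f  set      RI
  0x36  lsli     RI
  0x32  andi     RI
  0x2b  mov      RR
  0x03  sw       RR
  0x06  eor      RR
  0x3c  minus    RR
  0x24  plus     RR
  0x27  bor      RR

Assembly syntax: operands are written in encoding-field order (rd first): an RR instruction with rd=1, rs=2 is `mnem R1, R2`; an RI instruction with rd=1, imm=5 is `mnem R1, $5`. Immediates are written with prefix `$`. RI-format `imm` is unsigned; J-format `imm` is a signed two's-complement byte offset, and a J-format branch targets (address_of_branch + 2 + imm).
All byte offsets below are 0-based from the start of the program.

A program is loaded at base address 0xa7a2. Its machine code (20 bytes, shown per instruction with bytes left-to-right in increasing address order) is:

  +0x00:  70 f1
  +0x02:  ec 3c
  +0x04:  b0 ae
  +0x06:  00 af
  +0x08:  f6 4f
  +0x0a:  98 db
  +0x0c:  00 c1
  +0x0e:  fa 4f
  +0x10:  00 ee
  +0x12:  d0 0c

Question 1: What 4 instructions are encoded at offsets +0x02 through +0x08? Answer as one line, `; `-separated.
set R1, $108; mov R5, R3; mov R6, R0; call $-10

@+02  little-endian(ec 3c) = 0x3cec
  top 6b → 0xf → set [RI]
  rd: (w>>7)&0x7=0x1 → R1
  imm: (w>>0)&0x7f=0x6c → $108
@+04  little-endian(b0 ae) = 0xaeb0
  top 6b → 0x2b → mov [RR]
  rd: (w>>7)&0x7=0x5 → R5
  rs: (w>>4)&0x7=0x3 → R3
@+06  little-endian(00 af) = 0xaf00
  top 6b → 0x2b → mov [RR]
  rd: (w>>7)&0x7=0x6 → R6
  rs: (w>>4)&0x7=0x0 → R0
@+08  little-endian(f6 4f) = 0x4ff6
  top 6b → 0x13 → call [J]
  imm: (w>>0)&0x3ff=0x3f6 (s10→-10) → $-10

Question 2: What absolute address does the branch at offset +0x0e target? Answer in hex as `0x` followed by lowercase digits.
+0x0e: fa 4f ⇒ word 0x4ffa (little)
  top 6b → 0x13 → call [J]
  imm@[9:0]=0x3fa (s10→-6) ⇒ $-6
  target = base 0xa7a2 + off 0x0e + 2 + imm -6 = 0xa7ac

0xa7ac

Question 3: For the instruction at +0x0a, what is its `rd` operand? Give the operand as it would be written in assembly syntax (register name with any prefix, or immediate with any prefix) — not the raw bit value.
off 0x0a: read 98 db as little → 0xdb98
  top 6b → 0x36 → lsli [RI]
  [9:7] rd=7 = R7
  [6:0] imm=24 = $24

R7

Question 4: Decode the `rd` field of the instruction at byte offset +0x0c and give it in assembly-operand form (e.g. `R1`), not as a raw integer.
off 0x0c: read 00 c1 as little → 0xc100
  opcode bits[15:10]=0x30: psh/R
  rd: (w>>7)&0x7=0x2 → R2

R2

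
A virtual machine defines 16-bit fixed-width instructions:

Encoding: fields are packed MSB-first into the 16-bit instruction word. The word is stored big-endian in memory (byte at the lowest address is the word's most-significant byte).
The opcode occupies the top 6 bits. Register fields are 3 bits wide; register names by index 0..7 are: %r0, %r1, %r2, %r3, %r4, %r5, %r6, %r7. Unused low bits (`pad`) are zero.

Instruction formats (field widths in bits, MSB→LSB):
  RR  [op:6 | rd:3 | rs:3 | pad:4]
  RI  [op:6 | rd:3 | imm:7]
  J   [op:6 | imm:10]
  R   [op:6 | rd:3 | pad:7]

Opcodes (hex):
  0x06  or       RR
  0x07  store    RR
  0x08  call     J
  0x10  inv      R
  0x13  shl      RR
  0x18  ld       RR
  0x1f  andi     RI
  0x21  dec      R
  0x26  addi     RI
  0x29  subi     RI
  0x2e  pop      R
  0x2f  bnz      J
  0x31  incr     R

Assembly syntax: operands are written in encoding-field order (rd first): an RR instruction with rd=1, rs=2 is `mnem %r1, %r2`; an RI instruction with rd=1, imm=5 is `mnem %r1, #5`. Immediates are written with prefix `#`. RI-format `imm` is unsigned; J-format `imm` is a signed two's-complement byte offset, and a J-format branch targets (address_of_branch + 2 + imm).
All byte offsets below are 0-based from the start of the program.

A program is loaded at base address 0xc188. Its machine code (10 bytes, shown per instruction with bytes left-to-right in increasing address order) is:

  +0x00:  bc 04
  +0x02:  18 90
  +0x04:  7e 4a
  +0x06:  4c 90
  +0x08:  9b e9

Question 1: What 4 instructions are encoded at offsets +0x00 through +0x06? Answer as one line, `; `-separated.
off 0x00: read bc 04 as big → 0xbc04
  op=0xbc04>>10=0x2f ⇒ bnz (J)
  imm@[9:0]=0x4 ⇒ #4
off 0x02: read 18 90 as big → 0x1890
  op=0x1890>>10=0x6 ⇒ or (RR)
  rd@[9:7]=0x1 ⇒ %r1
  rs@[6:4]=0x1 ⇒ %r1
off 0x04: read 7e 4a as big → 0x7e4a
  op=0x7e4a>>10=0x1f ⇒ andi (RI)
  rd@[9:7]=0x4 ⇒ %r4
  imm@[6:0]=0x4a ⇒ #74
off 0x06: read 4c 90 as big → 0x4c90
  op=0x4c90>>10=0x13 ⇒ shl (RR)
  rd@[9:7]=0x1 ⇒ %r1
  rs@[6:4]=0x1 ⇒ %r1

bnz #4; or %r1, %r1; andi %r4, #74; shl %r1, %r1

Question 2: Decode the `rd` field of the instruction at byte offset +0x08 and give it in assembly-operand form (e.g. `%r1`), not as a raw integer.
[08] 9b e9 → 0x9be9
  opcode bits[15:10]=0x26: addi/RI
  rd@[9:7]=0x7 ⇒ %r7
  imm@[6:0]=0x69 ⇒ #105

%r7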